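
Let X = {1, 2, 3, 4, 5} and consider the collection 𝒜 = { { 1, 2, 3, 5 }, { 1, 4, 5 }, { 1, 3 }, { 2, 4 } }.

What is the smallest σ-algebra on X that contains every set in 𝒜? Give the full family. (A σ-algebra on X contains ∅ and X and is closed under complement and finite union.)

Answer: σ(𝒜) = { {}, { 1 }, { 2 }, { 3 }, { 4 }, { 5 }, { 1, 2 }, { 1, 3 }, { 1, 4 }, { 1, 5 }, { 2, 3 }, { 2, 4 }, { 2, 5 }, { 3, 4 }, { 3, 5 }, { 4, 5 }, { 1, 2, 3 }, { 1, 2, 4 }, { 1, 2, 5 }, { 1, 3, 4 }, { 1, 3, 5 }, { 1, 4, 5 }, { 2, 3, 4 }, { 2, 3, 5 }, { 2, 4, 5 }, { 3, 4, 5 }, { 1, 2, 3, 4 }, { 1, 2, 3, 5 }, { 1, 2, 4, 5 }, { 1, 3, 4, 5 }, { 2, 3, 4, 5 }, X }

Trace:
Start: 𝒜 ∪ {∅, X} = { {}, { 1, 3 }, { 2, 4 }, { 1, 4, 5 }, { 1, 2, 3, 5 }, X }.
Step 1: +7 →
  { 4 }  = ᶜ of { 1, 2, 3, 5 }
  { 2, 3 }  = ᶜ of { 1, 4, 5 }
  { 1, 3, 5 }  = ᶜ of { 2, 4 }
  { 2, 4, 5 }  = ᶜ of { 1, 3 }
  { 1, 2, 3, 4 }  = { 1, 3 } ∪ { 2, 4 }
  { 1, 2, 4, 5 }  = { 1, 4, 5 } ∪ { 2, 4 }
  { 1, 3, 4, 5 }  = { 1, 4, 5 } ∪ { 1, 3 }
  (now 13)
Step 2 (7 new):
  { 2 }  = ᶜ of { 1, 3, 4, 5 }
  { 3 }  = ᶜ of { 1, 2, 4, 5 }
  { 5 }  = ᶜ of { 1, 2, 3, 4 }
  { 1, 2, 3 }  = { 2, 3 } ∪ { 1, 3 }
  { 1, 3, 4 }  = { 1, 3 } ∪ { 4 }
  { 2, 3, 4 }  = { 2, 3 } ∪ { 4 }
  { 2, 3, 4, 5 }  = { 2, 3 } ∪ { 2, 4, 5 }
  (now 20)
Step 3: 7 new —
  { 1 }  = ᶜ of { 2, 3, 4, 5 }
  { 1, 5 }  = ᶜ of { 2, 3, 4 }
  { 2, 5 }  = ᶜ of { 1, 3, 4 }
  { 3, 4 }  = { 3 } ∪ { 4 }
  { 3, 5 }  = { 5 } ∪ { 3 }
  { 4, 5 }  = ᶜ of { 1, 2, 3 }
  { 2, 3, 5 }  = { 5 } ∪ { 2, 3 }
  (now 27)
Step 4 (5 new):
  { 1, 2 }  = { 2 } ∪ { 1 }
  { 1, 4 }  = ᶜ of { 2, 3, 5 }
  { 1, 2, 4 }  = ᶜ of { 3, 5 }
  { 1, 2, 5 }  = ᶜ of { 3, 4 }
  { 3, 4, 5 }  = { 3, 4 } ∪ { 5 }
  (now 32)
Step 5: no new sets; the family is a σ-algebra.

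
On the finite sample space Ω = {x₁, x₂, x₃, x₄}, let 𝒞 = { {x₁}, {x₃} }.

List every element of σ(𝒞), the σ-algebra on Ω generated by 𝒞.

Seed the family with 𝒞 together with ∅ and Ω: { ∅, {x₁}, {x₃}, Ω }.
Iteration 1: 3 new —
  {x₁, x₃}  = {x₃} ∪ {x₁}
  {x₁, x₂, x₄}  = ᶜ of {x₃}
  {x₂, x₃, x₄}  = ᶜ of {x₁}
  |family| = 7
Iteration 2: +1 →
  {x₂, x₄}  = ᶜ of {x₁, x₃}
  |family| = 8
Iteration 3: stable.

σ(𝒞) = { ∅, {x₁}, {x₃}, {x₁, x₃}, {x₂, x₄}, {x₁, x₂, x₄}, {x₂, x₃, x₄}, Ω }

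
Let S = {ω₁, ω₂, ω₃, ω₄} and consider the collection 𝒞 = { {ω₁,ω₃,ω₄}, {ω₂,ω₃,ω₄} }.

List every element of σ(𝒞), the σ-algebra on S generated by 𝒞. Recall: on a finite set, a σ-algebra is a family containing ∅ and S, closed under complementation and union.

Initial family (4 sets): { ∅, {ω₁,ω₃,ω₄}, {ω₂,ω₃,ω₄}, S }.
Iteration 1: +2 →
  {ω₁}  = S∖{ω₂,ω₃,ω₄}
  {ω₂}  = S∖{ω₁,ω₃,ω₄}
  |family| = 6
Iteration 2. New:
  {ω₁,ω₂}  = {ω₂} ∪ {ω₁}
  |family| = 7
Iteration 3 (1 new):
  {ω₃,ω₄}  = S∖{ω₁,ω₂}
  |family| = 8
Iteration 4: no new sets; the family is a σ-algebra.

Therefore σ(𝒞) = { ∅, {ω₁}, {ω₂}, {ω₁,ω₂}, {ω₃,ω₄}, {ω₁,ω₃,ω₄}, {ω₂,ω₃,ω₄}, S } (|σ(𝒞)| = 8).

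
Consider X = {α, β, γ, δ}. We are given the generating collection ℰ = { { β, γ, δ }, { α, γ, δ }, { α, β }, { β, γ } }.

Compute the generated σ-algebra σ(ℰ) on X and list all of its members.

Answer: σ(ℰ) = { {  }, { α }, { β }, { γ }, { δ }, { α, β }, { α, γ }, { α, δ }, { β, γ }, { β, δ }, { γ, δ }, { α, β, γ }, { α, β, δ }, { α, γ, δ }, { β, γ, δ }, X }

Check:
Start: ℰ ∪ {∅, X} = { {  }, { α, β }, { β, γ }, { α, γ, δ }, { β, γ, δ }, X }.
Round 1 adds 5:
  { α }  = ᶜ of { β, γ, δ }
  { β }  = ᶜ of { α, γ, δ }
  { α, δ }  = ᶜ of { β, γ }
  { γ, δ }  = ᶜ of { α, β }
  { α, β, γ }  = { β, γ } ∪ { α, β }
Round 2: 2 new —
  { δ }  = ᶜ of { α, β, γ }
  { α, β, δ }  = { α, β } ∪ { α, δ }
Round 3 (2 new):
  { γ }  = ᶜ of { α, β, δ }
  { β, δ }  = { δ } ∪ { β }
Round 4 (1 new):
  { α, γ }  = ᶜ of { β, δ }
Round 5 adds nothing — fixpoint reached.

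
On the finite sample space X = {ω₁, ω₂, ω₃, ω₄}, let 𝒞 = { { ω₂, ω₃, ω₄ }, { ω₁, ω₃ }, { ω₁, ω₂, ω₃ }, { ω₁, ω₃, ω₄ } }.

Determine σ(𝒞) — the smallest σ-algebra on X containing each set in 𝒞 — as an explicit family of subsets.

σ(𝒞) (16 sets): { ∅, { ω₁ }, { ω₂ }, { ω₃ }, { ω₄ }, { ω₁, ω₂ }, { ω₁, ω₃ }, { ω₁, ω₄ }, { ω₂, ω₃ }, { ω₂, ω₄ }, { ω₃, ω₄ }, { ω₁, ω₂, ω₃ }, { ω₁, ω₂, ω₄ }, { ω₁, ω₃, ω₄ }, { ω₂, ω₃, ω₄ }, X }

Trace:
Initial family (6 sets): { ∅, { ω₁, ω₃ }, { ω₁, ω₂, ω₃ }, { ω₁, ω₃, ω₄ }, { ω₂, ω₃, ω₄ }, X }.
Pass 1: +4 →
  { ω₁ }  = complement { ω₂, ω₃, ω₄ }
  { ω₂ }  = complement { ω₁, ω₃, ω₄ }
  { ω₄ }  = complement { ω₁, ω₂, ω₃ }
  { ω₂, ω₄ }  = complement { ω₁, ω₃ }
  — 10 sets.
Pass 2: 3 new —
  { ω₁, ω₂ }  = { ω₂ } ∪ { ω₁ }
  { ω₁, ω₄ }  = { ω₄ } ∪ { ω₁ }
  { ω₁, ω₂, ω₄ }  = { ω₂, ω₄ } ∪ { ω₁ }
  — 13 sets.
Pass 3 (3 new):
  { ω₃ }  = complement { ω₁, ω₂, ω₄ }
  { ω₂, ω₃ }  = complement { ω₁, ω₄ }
  { ω₃, ω₄ }  = complement { ω₁, ω₂ }
  — 16 sets.
Pass 4: already closed under ᶜ and ∪.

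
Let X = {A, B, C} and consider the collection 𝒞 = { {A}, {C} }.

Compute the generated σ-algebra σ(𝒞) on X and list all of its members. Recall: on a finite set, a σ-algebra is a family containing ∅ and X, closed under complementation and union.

|σ(𝒞)| = 8.  σ(𝒞) = { ∅, {A}, {B}, {C}, {A, B}, {A, C}, {B, C}, X }

Working:
Take S₀ = 𝒞 ∪ {∅, X} = { ∅, {A}, {C}, X }.
Round 1. New:
  {A, B}  = {C}ᶜ
  {A, C}  = {C} ∪ {A}
  {B, C}  = {A}ᶜ
  |family| = 7
Round 2 adds 1:
  {B}  = {A, C}ᶜ
  |family| = 8
Round 3: no new sets; the family is a σ-algebra.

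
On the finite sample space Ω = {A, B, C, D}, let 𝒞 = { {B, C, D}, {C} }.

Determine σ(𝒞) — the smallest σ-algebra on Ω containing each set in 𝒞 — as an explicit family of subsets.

Begin from { ∅, {C}, {B, C, D}, Ω } (that is, 𝒞 plus ∅ and Ω).
Round 1: +2 →
  {A}  = complement {B, C, D}
  {A, B, D}  = complement {C}
  [6 total]
Round 2 (1 new):
  {A, C}  = {C} ∪ {A}
  [7 total]
Round 3. New:
  {B, D}  = complement {A, C}
  [8 total]
Round 4 adds nothing — fixpoint reached.

σ(𝒞) = { ∅, {A}, {C}, {A, C}, {B, D}, {A, B, D}, {B, C, D}, Ω }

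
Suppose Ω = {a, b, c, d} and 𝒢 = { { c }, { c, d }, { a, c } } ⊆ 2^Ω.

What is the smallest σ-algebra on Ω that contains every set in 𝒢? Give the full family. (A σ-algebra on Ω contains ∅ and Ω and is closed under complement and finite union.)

σ(𝒢) (16 sets): { ∅, { a }, { b }, { c }, { d }, { a, b }, { a, c }, { a, d }, { b, c }, { b, d }, { c, d }, { a, b, c }, { a, b, d }, { a, c, d }, { b, c, d }, Ω }

Trace:
Start: 𝒢 ∪ {∅, Ω} = { ∅, { c }, { a, c }, { c, d }, Ω }.
Iteration 1: +4 →
  { a, b }  = complement { c, d }
  { b, d }  = complement { a, c }
  { a, b, d }  = complement { c }
  { a, c, d }  = { c, d } ∪ { a, c }
Iteration 2 adds 3:
  { b }  = complement { a, c, d }
  { a, b, c }  = { a, b } ∪ { c }
  { b, c, d }  = { c, d } ∪ { b, d }
Iteration 3 (3 new):
  { a }  = complement { b, c, d }
  { d }  = complement { a, b, c }
  { b, c }  = { c } ∪ { b }
Iteration 4: +1 →
  { a, d }  = complement { b, c }
After Iteration 5 the family is unchanged; done.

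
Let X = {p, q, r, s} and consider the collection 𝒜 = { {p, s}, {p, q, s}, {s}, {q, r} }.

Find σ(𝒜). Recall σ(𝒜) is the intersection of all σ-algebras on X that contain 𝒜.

Answer: σ(𝒜) = { {}, {p}, {q}, {r}, {s}, {p, q}, {p, r}, {p, s}, {q, r}, {q, s}, {r, s}, {p, q, r}, {p, q, s}, {p, r, s}, {q, r, s}, X }

Check:
Start: 𝒜 ∪ {∅, X} = { {}, {s}, {p, s}, {q, r}, {p, q, s}, X }.
Iteration 1 (3 new):
  {r}  = {p, q, s}ᶜ
  {p, q, r}  = {s}ᶜ
  {q, r, s}  = {q, r} ∪ {s}
Iteration 2: 3 new —
  {p}  = {q, r, s}ᶜ
  {r, s}  = {r} ∪ {s}
  {p, r, s}  = {r} ∪ {p, s}
Iteration 3 (3 new):
  {q}  = {p, r, s}ᶜ
  {p, q}  = {r, s}ᶜ
  {p, r}  = {r} ∪ {p}
Iteration 4 adds 1:
  {q, s}  = {p, r}ᶜ
Iteration 5: already closed under ᶜ and ∪.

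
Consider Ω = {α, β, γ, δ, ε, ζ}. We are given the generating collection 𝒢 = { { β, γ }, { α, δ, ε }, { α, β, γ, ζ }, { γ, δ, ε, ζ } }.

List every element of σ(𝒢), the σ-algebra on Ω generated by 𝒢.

Answer: σ(𝒢) = { ∅, { α }, { β }, { γ }, { ζ }, { α, β }, { α, γ }, { α, ζ }, { β, γ }, { β, ζ }, { γ, ζ }, { δ, ε }, { α, β, γ }, { α, β, ζ }, { α, γ, ζ }, { α, δ, ε }, { β, γ, ζ }, { β, δ, ε }, { γ, δ, ε }, { δ, ε, ζ }, { α, β, γ, ζ }, { α, β, δ, ε }, { α, γ, δ, ε }, { α, δ, ε, ζ }, { β, γ, δ, ε }, { β, δ, ε, ζ }, { γ, δ, ε, ζ }, { α, β, γ, δ, ε }, { α, β, δ, ε, ζ }, { α, γ, δ, ε, ζ }, { β, γ, δ, ε, ζ }, Ω }

Working:
Take S₀ = 𝒢 ∪ {∅, Ω} = { ∅, { β, γ }, { α, δ, ε }, { α, β, γ, ζ }, { γ, δ, ε, ζ }, Ω }.
Iteration 1: 7 new —
  { α, β }  = { γ, δ, ε, ζ }ᶜ
  { δ, ε }  = { α, β, γ, ζ }ᶜ
  { β, γ, ζ }  = { α, δ, ε }ᶜ
  { α, δ, ε, ζ }  = { β, γ }ᶜ
  { α, β, γ, δ, ε }  = { α, δ, ε } ∪ { β, γ }
  { α, γ, δ, ε, ζ }  = { α, δ, ε } ∪ { γ, δ, ε, ζ }
  { β, γ, δ, ε, ζ }  = { β, γ } ∪ { γ, δ, ε, ζ }
  (now 13)
Iteration 2 adds 7:
  { α }  = { β, γ, δ, ε, ζ }ᶜ
  { β }  = { α, γ, δ, ε, ζ }ᶜ
  { ζ }  = { α, β, γ, δ, ε }ᶜ
  { α, β, γ }  = { α, β } ∪ { β, γ }
  { α, β, δ, ε }  = { α, δ, ε } ∪ { α, β }
  { β, γ, δ, ε }  = { δ, ε } ∪ { β, γ }
  { α, β, δ, ε, ζ }  = { α, β } ∪ { α, δ, ε, ζ }
  (now 20)
Iteration 3 (7 new):
  { γ }  = { α, β, δ, ε, ζ }ᶜ
  { α, ζ }  = { β, γ, δ, ε }ᶜ
  { β, ζ }  = { β } ∪ { ζ }
  { γ, ζ }  = { α, β, δ, ε }ᶜ
  { α, β, ζ }  = { α, β } ∪ { ζ }
  { β, δ, ε }  = { β } ∪ { δ, ε }
  { δ, ε, ζ }  = { α, β, γ }ᶜ
  (now 27)
Iteration 4 (5 new):
  { α, γ }  = { γ } ∪ { α }
  { α, γ, ζ }  = { β, δ, ε }ᶜ
  { γ, δ, ε }  = { α, β, ζ }ᶜ
  { α, γ, δ, ε }  = { β, ζ }ᶜ
  { β, δ, ε, ζ }  = { β } ∪ { δ, ε, ζ }
  (now 32)
Iteration 5: closed — nothing new.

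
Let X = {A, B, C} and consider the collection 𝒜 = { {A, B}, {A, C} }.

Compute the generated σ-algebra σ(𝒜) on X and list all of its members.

Initial family (4 sets): { {}, {A, B}, {A, C}, X }.
Pass 1: +2 →
  {B}  = X∖{A, C}
  {C}  = X∖{A, B}
  |family| = 6
Pass 2. New:
  {B, C}  = {C} ∪ {B}
  |family| = 7
Pass 3 adds 1:
  {A}  = X∖{B, C}
  |family| = 8
After Pass 4 the family is unchanged; done.

|σ(𝒜)| = 8.  σ(𝒜) = { {}, {A}, {B}, {C}, {A, B}, {A, C}, {B, C}, X }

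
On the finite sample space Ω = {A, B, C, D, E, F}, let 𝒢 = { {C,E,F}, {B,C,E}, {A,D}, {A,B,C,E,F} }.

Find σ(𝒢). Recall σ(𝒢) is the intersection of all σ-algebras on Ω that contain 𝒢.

|σ(𝒢)| = 32.  σ(𝒢) = { {}, {A}, {B}, {D}, {F}, {A,B}, {A,D}, {A,F}, {B,D}, {B,F}, {C,E}, {D,F}, {A,B,D}, {A,B,F}, {A,C,E}, {A,D,F}, {B,C,E}, {B,D,F}, {C,D,E}, {C,E,F}, {A,B,C,E}, {A,B,D,F}, {A,C,D,E}, {A,C,E,F}, {B,C,D,E}, {B,C,E,F}, {C,D,E,F}, {A,B,C,D,E}, {A,B,C,E,F}, {A,C,D,E,F}, {B,C,D,E,F}, Ω }

Trace:
Start: 𝒢 ∪ {∅, Ω} = { {}, {A,D}, {B,C,E}, {C,E,F}, {A,B,C,E,F}, Ω }.
Pass 1: +6 →
  {D}  = {A,B,C,E,F}ᶜ
  {A,B,D}  = {C,E,F}ᶜ
  {A,D,F}  = {B,C,E}ᶜ
  {B,C,E,F}  = {A,D}ᶜ
  {A,B,C,D,E}  = {B,C,E} ∪ {A,D}
  {A,C,D,E,F}  = {A,D} ∪ {C,E,F}
  — 12 sets.
Pass 2 adds 6:
  {B}  = {A,C,D,E,F}ᶜ
  {F}  = {A,B,C,D,E}ᶜ
  {A,B,D,F}  = {A,D,F} ∪ {A,B,D}
  {B,C,D,E}  = {B,C,E} ∪ {D}
  {C,D,E,F}  = {C,E,F} ∪ {D}
  {B,C,D,E,F}  = {D} ∪ {B,C,E,F}
  — 18 sets.
Pass 3 (7 new):
  {A}  = {B,C,D,E,F}ᶜ
  {A,B}  = {C,D,E,F}ᶜ
  {A,F}  = {B,C,D,E}ᶜ
  {B,D}  = {D} ∪ {B}
  {B,F}  = {B} ∪ {F}
  {C,E}  = {A,B,D,F}ᶜ
  {D,F}  = {D} ∪ {F}
  — 25 sets.
Pass 4 adds 7:
  {A,B,F}  = {A,B} ∪ {A,F}
  {A,C,E}  = {A} ∪ {C,E}
  {B,D,F}  = {B} ∪ {D,F}
  {C,D,E}  = {D} ∪ {C,E}
  {A,B,C,E}  = {D,F}ᶜ
  {A,C,D,E}  = {B,F}ᶜ
  {A,C,E,F}  = {B,D}ᶜ
  — 32 sets.
Pass 5: no new sets; the family is a σ-algebra.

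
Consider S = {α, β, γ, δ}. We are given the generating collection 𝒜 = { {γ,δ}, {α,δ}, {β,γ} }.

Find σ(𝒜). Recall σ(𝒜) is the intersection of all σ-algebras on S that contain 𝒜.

Take S₀ = 𝒜 ∪ {∅, S} = { {}, {α,δ}, {β,γ}, {γ,δ}, S }.
Step 1: +3 →
  {α,β}  = S∖{γ,δ}
  {α,γ,δ}  = {γ,δ} ∪ {α,δ}
  {β,γ,δ}  = {γ,δ} ∪ {β,γ}
Step 2: 4 new —
  {α}  = S∖{β,γ,δ}
  {β}  = S∖{α,γ,δ}
  {α,β,γ}  = {β,γ} ∪ {α,β}
  {α,β,δ}  = {α,δ} ∪ {α,β}
Step 3 adds 2:
  {γ}  = S∖{α,β,δ}
  {δ}  = S∖{α,β,γ}
Step 4. New:
  {α,γ}  = {γ} ∪ {α}
  {β,δ}  = {δ} ∪ {β}
Step 5: already closed under ᶜ and ∪.

Hence σ(𝒜) has 16 members: { {}, {α}, {β}, {γ}, {δ}, {α,β}, {α,γ}, {α,δ}, {β,γ}, {β,δ}, {γ,δ}, {α,β,γ}, {α,β,δ}, {α,γ,δ}, {β,γ,δ}, S }.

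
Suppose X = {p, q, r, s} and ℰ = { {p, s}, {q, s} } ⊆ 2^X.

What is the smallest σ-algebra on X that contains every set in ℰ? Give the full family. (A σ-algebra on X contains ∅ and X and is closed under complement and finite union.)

Begin from { {}, {p, s}, {q, s}, X } (that is, ℰ plus ∅ and X).
Step 1: +3 →
  {p, r}  = ᶜ of {q, s}
  {q, r}  = ᶜ of {p, s}
  {p, q, s}  = {q, s} ∪ {p, s}
  |family| = 7
Step 2: +4 →
  {r}  = ᶜ of {p, q, s}
  {p, q, r}  = {q, r} ∪ {p, r}
  {p, r, s}  = {p, s} ∪ {p, r}
  {q, r, s}  = {q, r} ∪ {q, s}
  |family| = 11
Step 3: +3 →
  {p}  = ᶜ of {q, r, s}
  {q}  = ᶜ of {p, r, s}
  {s}  = ᶜ of {p, q, r}
  |family| = 14
Step 4 adds 2:
  {p, q}  = {q} ∪ {p}
  {r, s}  = {r} ∪ {s}
  |family| = 16
Step 5: no new sets; the family is a σ-algebra.

σ(ℰ) = { {}, {p}, {q}, {r}, {s}, {p, q}, {p, r}, {p, s}, {q, r}, {q, s}, {r, s}, {p, q, r}, {p, q, s}, {p, r, s}, {q, r, s}, X }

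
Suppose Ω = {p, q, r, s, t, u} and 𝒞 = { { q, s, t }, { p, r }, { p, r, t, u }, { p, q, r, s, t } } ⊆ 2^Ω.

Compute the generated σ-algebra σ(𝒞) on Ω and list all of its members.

Take S₀ = 𝒞 ∪ {∅, Ω} = { {}, { p, r }, { q, s, t }, { p, r, t, u }, { p, q, r, s, t }, Ω }.
Iteration 1 (4 new):
  { u }  = ᶜ of { p, q, r, s, t }
  { q, s }  = ᶜ of { p, r, t, u }
  { p, r, u }  = ᶜ of { q, s, t }
  { q, s, t, u }  = ᶜ of { p, r }
  |family| = 10
Iteration 2. New:
  { q, s, u }  = { u } ∪ { q, s }
  { p, q, r, s }  = { p, r } ∪ { q, s }
  { p, q, r, s, u }  = { p, r, u } ∪ { q, s }
  |family| = 13
Iteration 3: +3 →
  { t }  = ᶜ of { p, q, r, s, u }
  { t, u }  = ᶜ of { p, q, r, s }
  { p, r, t }  = ᶜ of { q, s, u }
  |family| = 16
Iteration 4: stable.

Hence σ(𝒞) has 16 members: { {}, { t }, { u }, { p, r }, { q, s }, { t, u }, { p, r, t }, { p, r, u }, { q, s, t }, { q, s, u }, { p, q, r, s }, { p, r, t, u }, { q, s, t, u }, { p, q, r, s, t }, { p, q, r, s, u }, Ω }.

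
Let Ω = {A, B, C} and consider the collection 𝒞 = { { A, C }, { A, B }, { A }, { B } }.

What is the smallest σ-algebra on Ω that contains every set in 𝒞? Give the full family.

Answer: σ(𝒞) = { {  }, { A }, { B }, { C }, { A, B }, { A, C }, { B, C }, Ω }

Working:
Initial family (6 sets): { {  }, { A }, { B }, { A, B }, { A, C }, Ω }.
Iteration 1. New:
  { C }  = { A, B }ᶜ
  { B, C }  = { A }ᶜ
  (now 8)
After Iteration 2 the family is unchanged; done.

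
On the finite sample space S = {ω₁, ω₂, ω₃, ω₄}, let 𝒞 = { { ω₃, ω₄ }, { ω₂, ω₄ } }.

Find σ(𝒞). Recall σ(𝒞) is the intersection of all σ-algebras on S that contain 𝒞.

σ(𝒞) = { {}, { ω₁ }, { ω₂ }, { ω₃ }, { ω₄ }, { ω₁, ω₂ }, { ω₁, ω₃ }, { ω₁, ω₄ }, { ω₂, ω₃ }, { ω₂, ω₄ }, { ω₃, ω₄ }, { ω₁, ω₂, ω₃ }, { ω₁, ω₂, ω₄ }, { ω₁, ω₃, ω₄ }, { ω₂, ω₃, ω₄ }, S }

Derivation:
Begin from { {}, { ω₂, ω₄ }, { ω₃, ω₄ }, S } (that is, 𝒞 plus ∅ and S).
Step 1: +3 →
  { ω₁, ω₂ }  = { ω₃, ω₄ }ᶜ
  { ω₁, ω₃ }  = { ω₂, ω₄ }ᶜ
  { ω₂, ω₃, ω₄ }  = { ω₃, ω₄ } ∪ { ω₂, ω₄ }
  (now 7)
Step 2 (4 new):
  { ω₁ }  = { ω₂, ω₃, ω₄ }ᶜ
  { ω₁, ω₂, ω₃ }  = { ω₁, ω₂ } ∪ { ω₁, ω₃ }
  { ω₁, ω₂, ω₄ }  = { ω₁, ω₂ } ∪ { ω₂, ω₄ }
  { ω₁, ω₃, ω₄ }  = { ω₃, ω₄ } ∪ { ω₁, ω₃ }
  (now 11)
Step 3 (3 new):
  { ω₂ }  = { ω₁, ω₃, ω₄ }ᶜ
  { ω₃ }  = { ω₁, ω₂, ω₄ }ᶜ
  { ω₄ }  = { ω₁, ω₂, ω₃ }ᶜ
  (now 14)
Step 4 (2 new):
  { ω₁, ω₄ }  = { ω₄ } ∪ { ω₁ }
  { ω₂, ω₃ }  = { ω₃ } ∪ { ω₂ }
  (now 16)
Step 5 adds nothing — fixpoint reached.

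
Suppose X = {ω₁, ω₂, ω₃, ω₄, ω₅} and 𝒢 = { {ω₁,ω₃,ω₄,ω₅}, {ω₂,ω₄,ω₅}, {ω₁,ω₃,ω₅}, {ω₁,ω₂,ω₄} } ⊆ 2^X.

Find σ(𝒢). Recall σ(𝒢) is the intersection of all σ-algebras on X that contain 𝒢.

σ(𝒢) = { {}, {ω₁}, {ω₂}, {ω₃}, {ω₄}, {ω₅}, {ω₁,ω₂}, {ω₁,ω₃}, {ω₁,ω₄}, {ω₁,ω₅}, {ω₂,ω₃}, {ω₂,ω₄}, {ω₂,ω₅}, {ω₃,ω₄}, {ω₃,ω₅}, {ω₄,ω₅}, {ω₁,ω₂,ω₃}, {ω₁,ω₂,ω₄}, {ω₁,ω₂,ω₅}, {ω₁,ω₃,ω₄}, {ω₁,ω₃,ω₅}, {ω₁,ω₄,ω₅}, {ω₂,ω₃,ω₄}, {ω₂,ω₃,ω₅}, {ω₂,ω₄,ω₅}, {ω₃,ω₄,ω₅}, {ω₁,ω₂,ω₃,ω₄}, {ω₁,ω₂,ω₃,ω₅}, {ω₁,ω₂,ω₄,ω₅}, {ω₁,ω₃,ω₄,ω₅}, {ω₂,ω₃,ω₄,ω₅}, X }

Trace:
Begin from { {}, {ω₁,ω₂,ω₄}, {ω₁,ω₃,ω₅}, {ω₂,ω₄,ω₅}, {ω₁,ω₃,ω₄,ω₅}, X } (that is, 𝒢 plus ∅ and X).
Pass 1 (5 new):
  {ω₂}  = complement {ω₁,ω₃,ω₄,ω₅}
  {ω₁,ω₃}  = complement {ω₂,ω₄,ω₅}
  {ω₂,ω₄}  = complement {ω₁,ω₃,ω₅}
  {ω₃,ω₅}  = complement {ω₁,ω₂,ω₄}
  {ω₁,ω₂,ω₄,ω₅}  = {ω₁,ω₂,ω₄} ∪ {ω₂,ω₄,ω₅}
  [11 total]
Pass 2 adds 6:
  {ω₃}  = complement {ω₁,ω₂,ω₄,ω₅}
  {ω₁,ω₂,ω₃}  = {ω₂} ∪ {ω₁,ω₃}
  {ω₂,ω₃,ω₅}  = {ω₂} ∪ {ω₃,ω₅}
  {ω₁,ω₂,ω₃,ω₄}  = {ω₁,ω₂,ω₄} ∪ {ω₁,ω₃}
  {ω₁,ω₂,ω₃,ω₅}  = {ω₁,ω₃,ω₅} ∪ {ω₂}
  {ω₂,ω₃,ω₄,ω₅}  = {ω₃,ω₅} ∪ {ω₂,ω₄}
  [17 total]
Pass 3 (7 new):
  {ω₁}  = complement {ω₂,ω₃,ω₄,ω₅}
  {ω₄}  = complement {ω₁,ω₂,ω₃,ω₅}
  {ω₅}  = complement {ω₁,ω₂,ω₃,ω₄}
  {ω₁,ω₄}  = complement {ω₂,ω₃,ω₅}
  {ω₂,ω₃}  = {ω₃} ∪ {ω₂}
  {ω₄,ω₅}  = complement {ω₁,ω₂,ω₃}
  {ω₂,ω₃,ω₄}  = {ω₃} ∪ {ω₂,ω₄}
  [24 total]
Pass 4: 7 new —
  {ω₁,ω₂}  = {ω₂} ∪ {ω₁}
  {ω₁,ω₅}  = complement {ω₂,ω₃,ω₄}
  {ω₂,ω₅}  = {ω₂} ∪ {ω₅}
  {ω₃,ω₄}  = {ω₃} ∪ {ω₄}
  {ω₁,ω₃,ω₄}  = {ω₃} ∪ {ω₁,ω₄}
  {ω₁,ω₄,ω₅}  = complement {ω₂,ω₃}
  {ω₃,ω₄,ω₅}  = {ω₄,ω₅} ∪ {ω₃}
  [31 total]
Pass 5 (1 new):
  {ω₁,ω₂,ω₅}  = complement {ω₃,ω₄}
  [32 total]
Pass 6: already closed under ᶜ and ∪.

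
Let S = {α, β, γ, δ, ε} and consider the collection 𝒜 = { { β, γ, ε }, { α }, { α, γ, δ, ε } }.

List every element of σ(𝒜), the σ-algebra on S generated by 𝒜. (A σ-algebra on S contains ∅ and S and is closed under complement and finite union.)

σ(𝒜) (16 sets): { ∅, { α }, { β }, { δ }, { α, β }, { α, δ }, { β, δ }, { γ, ε }, { α, β, δ }, { α, γ, ε }, { β, γ, ε }, { γ, δ, ε }, { α, β, γ, ε }, { α, γ, δ, ε }, { β, γ, δ, ε }, S }

Check:
Initial family (5 sets): { ∅, { α }, { β, γ, ε }, { α, γ, δ, ε }, S }.
Pass 1 (4 new):
  { β }  = ᶜ of { α, γ, δ, ε }
  { α, δ }  = ᶜ of { β, γ, ε }
  { α, β, γ, ε }  = { β, γ, ε } ∪ { α }
  { β, γ, δ, ε }  = ᶜ of { α }
  [9 total]
Pass 2: +3 →
  { δ }  = ᶜ of { α, β, γ, ε }
  { α, β }  = { β } ∪ { α }
  { α, β, δ }  = { β } ∪ { α, δ }
  [12 total]
Pass 3 adds 3:
  { β, δ }  = { δ } ∪ { β }
  { γ, ε }  = ᶜ of { α, β, δ }
  { γ, δ, ε }  = ᶜ of { α, β }
  [15 total]
Pass 4 (1 new):
  { α, γ, ε }  = ᶜ of { β, δ }
  [16 total]
Pass 5: no new sets; the family is a σ-algebra.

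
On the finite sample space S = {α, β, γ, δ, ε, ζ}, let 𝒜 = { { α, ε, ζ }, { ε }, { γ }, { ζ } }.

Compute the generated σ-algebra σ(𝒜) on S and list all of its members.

Answer: σ(𝒜) = { {}, { α }, { γ }, { ε }, { ζ }, { α, γ }, { α, ε }, { α, ζ }, { β, δ }, { γ, ε }, { γ, ζ }, { ε, ζ }, { α, β, δ }, { α, γ, ε }, { α, γ, ζ }, { α, ε, ζ }, { β, γ, δ }, { β, δ, ε }, { β, δ, ζ }, { γ, ε, ζ }, { α, β, γ, δ }, { α, β, δ, ε }, { α, β, δ, ζ }, { α, γ, ε, ζ }, { β, γ, δ, ε }, { β, γ, δ, ζ }, { β, δ, ε, ζ }, { α, β, γ, δ, ε }, { α, β, γ, δ, ζ }, { α, β, δ, ε, ζ }, { β, γ, δ, ε, ζ }, S }

Working:
Start: 𝒜 ∪ {∅, S} = { {}, { γ }, { ε }, { ζ }, { α, ε, ζ }, S }.
Step 1 adds 8:
  { γ, ε }  = { γ } ∪ { ε }
  { γ, ζ }  = { γ } ∪ { ζ }
  { ε, ζ }  = { ε } ∪ { ζ }
  { β, γ, δ }  = { α, ε, ζ }ᶜ
  { α, γ, ε, ζ }  = { γ } ∪ { α, ε, ζ }
  { α, β, γ, δ, ε }  = { ζ }ᶜ
  { α, β, γ, δ, ζ }  = { ε }ᶜ
  { α, β, δ, ε, ζ }  = { γ }ᶜ
  — 14 sets.
Step 2 adds 8:
  { β, δ }  = { α, γ, ε, ζ }ᶜ
  { γ, ε, ζ }  = { ε, ζ } ∪ { γ }
  { α, β, γ, δ }  = { ε, ζ }ᶜ
  { α, β, δ, ε }  = { γ, ζ }ᶜ
  { α, β, δ, ζ }  = { γ, ε }ᶜ
  { β, γ, δ, ε }  = { β, γ, δ } ∪ { ε }
  { β, γ, δ, ζ }  = { β, γ, δ } ∪ { ζ }
  { β, γ, δ, ε, ζ }  = { β, γ, δ } ∪ { ε, ζ }
  — 22 sets.
Step 3. New:
  { α }  = { β, γ, δ, ε, ζ }ᶜ
  { α, ε }  = { β, γ, δ, ζ }ᶜ
  { α, ζ }  = { β, γ, δ, ε }ᶜ
  { α, β, δ }  = { γ, ε, ζ }ᶜ
  { β, δ, ε }  = { β, δ } ∪ { ε }
  { β, δ, ζ }  = { β, δ } ∪ { ζ }
  { β, δ, ε, ζ }  = { ε, ζ } ∪ { β, δ }
  — 29 sets.
Step 4: +3 →
  { α, γ }  = { β, δ, ε, ζ }ᶜ
  { α, γ, ε }  = { β, δ, ζ }ᶜ
  { α, γ, ζ }  = { β, δ, ε }ᶜ
  — 32 sets.
Step 5: closed — nothing new.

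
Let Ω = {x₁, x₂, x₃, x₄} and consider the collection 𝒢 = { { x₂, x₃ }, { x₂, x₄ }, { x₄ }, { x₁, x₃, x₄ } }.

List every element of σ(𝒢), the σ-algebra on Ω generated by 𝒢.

σ(𝒢) (16 sets): { {}, { x₁ }, { x₂ }, { x₃ }, { x₄ }, { x₁, x₂ }, { x₁, x₃ }, { x₁, x₄ }, { x₂, x₃ }, { x₂, x₄ }, { x₃, x₄ }, { x₁, x₂, x₃ }, { x₁, x₂, x₄ }, { x₁, x₃, x₄ }, { x₂, x₃, x₄ }, Ω }

Derivation:
Take S₀ = 𝒢 ∪ {∅, Ω} = { {}, { x₄ }, { x₂, x₃ }, { x₂, x₄ }, { x₁, x₃, x₄ }, Ω }.
Round 1 (5 new):
  { x₂ }  = ᶜ of { x₁, x₃, x₄ }
  { x₁, x₃ }  = ᶜ of { x₂, x₄ }
  { x₁, x₄ }  = ᶜ of { x₂, x₃ }
  { x₁, x₂, x₃ }  = ᶜ of { x₄ }
  { x₂, x₃, x₄ }  = { x₂, x₃ } ∪ { x₄ }
  |family| = 11
Round 2. New:
  { x₁ }  = ᶜ of { x₂, x₃, x₄ }
  { x₁, x₂, x₄ }  = { x₂ } ∪ { x₁, x₄ }
  |family| = 13
Round 3 adds 2:
  { x₃ }  = ᶜ of { x₁, x₂, x₄ }
  { x₁, x₂ }  = { x₂ } ∪ { x₁ }
  |family| = 15
Round 4 adds 1:
  { x₃, x₄ }  = ᶜ of { x₁, x₂ }
  |family| = 16
Round 5: stable.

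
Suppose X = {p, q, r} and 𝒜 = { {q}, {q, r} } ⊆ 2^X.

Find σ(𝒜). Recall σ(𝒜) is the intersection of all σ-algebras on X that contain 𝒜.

Initial family (4 sets): { {}, {q}, {q, r}, X }.
Pass 1 adds 2:
  {p}  = {q, r}ᶜ
  {p, r}  = {q}ᶜ
  [6 total]
Pass 2. New:
  {p, q}  = {q} ∪ {p}
  [7 total]
Pass 3: +1 →
  {r}  = {p, q}ᶜ
  [8 total]
Pass 4: already closed under ᶜ and ∪.

|σ(𝒜)| = 8.  σ(𝒜) = { {}, {p}, {q}, {r}, {p, q}, {p, r}, {q, r}, X }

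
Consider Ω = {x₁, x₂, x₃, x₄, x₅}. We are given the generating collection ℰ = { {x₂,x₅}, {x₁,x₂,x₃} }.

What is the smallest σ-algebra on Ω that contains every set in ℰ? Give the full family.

Start: ℰ ∪ {∅, Ω} = { {}, {x₂,x₅}, {x₁,x₂,x₃}, Ω }.
Iteration 1 adds 3:
  {x₄,x₅}  = ᶜ of {x₁,x₂,x₃}
  {x₁,x₃,x₄}  = ᶜ of {x₂,x₅}
  {x₁,x₂,x₃,x₅}  = {x₁,x₂,x₃} ∪ {x₂,x₅}
Iteration 2 adds 4:
  {x₄}  = ᶜ of {x₁,x₂,x₃,x₅}
  {x₂,x₄,x₅}  = {x₄,x₅} ∪ {x₂,x₅}
  {x₁,x₂,x₃,x₄}  = {x₁,x₃,x₄} ∪ {x₁,x₂,x₃}
  {x₁,x₃,x₄,x₅}  = {x₄,x₅} ∪ {x₁,x₃,x₄}
Iteration 3. New:
  {x₂}  = ᶜ of {x₁,x₃,x₄,x₅}
  {x₅}  = ᶜ of {x₁,x₂,x₃,x₄}
  {x₁,x₃}  = ᶜ of {x₂,x₄,x₅}
Iteration 4: +2 →
  {x₂,x₄}  = {x₄} ∪ {x₂}
  {x₁,x₃,x₅}  = {x₁,x₃} ∪ {x₅}
After Iteration 5 the family is unchanged; done.

|σ(ℰ)| = 16.  σ(ℰ) = { {}, {x₂}, {x₄}, {x₅}, {x₁,x₃}, {x₂,x₄}, {x₂,x₅}, {x₄,x₅}, {x₁,x₂,x₃}, {x₁,x₃,x₄}, {x₁,x₃,x₅}, {x₂,x₄,x₅}, {x₁,x₂,x₃,x₄}, {x₁,x₂,x₃,x₅}, {x₁,x₃,x₄,x₅}, Ω }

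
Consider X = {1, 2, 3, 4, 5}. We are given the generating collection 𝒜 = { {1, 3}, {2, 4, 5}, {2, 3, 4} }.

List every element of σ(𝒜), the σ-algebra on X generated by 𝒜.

Seed the family with 𝒜 together with ∅ and X: { {}, {1, 3}, {2, 3, 4}, {2, 4, 5}, X }.
Iteration 1. New:
  {1, 5}  = X∖{2, 3, 4}
  {1, 2, 3, 4}  = {2, 3, 4} ∪ {1, 3}
  {2, 3, 4, 5}  = {2, 3, 4} ∪ {2, 4, 5}
  (now 8)
Iteration 2: +4 →
  {1}  = X∖{2, 3, 4, 5}
  {5}  = X∖{1, 2, 3, 4}
  {1, 3, 5}  = {1, 3} ∪ {1, 5}
  {1, 2, 4, 5}  = {2, 4, 5} ∪ {1, 5}
  (now 12)
Iteration 3 adds 2:
  {3}  = X∖{1, 2, 4, 5}
  {2, 4}  = X∖{1, 3, 5}
  (now 14)
Iteration 4 adds 2:
  {3, 5}  = {3} ∪ {5}
  {1, 2, 4}  = {2, 4} ∪ {1}
  (now 16)
Iteration 5: already closed under ᶜ and ∪.

Therefore σ(𝒜) = { {}, {1}, {3}, {5}, {1, 3}, {1, 5}, {2, 4}, {3, 5}, {1, 2, 4}, {1, 3, 5}, {2, 3, 4}, {2, 4, 5}, {1, 2, 3, 4}, {1, 2, 4, 5}, {2, 3, 4, 5}, X } (|σ(𝒜)| = 16).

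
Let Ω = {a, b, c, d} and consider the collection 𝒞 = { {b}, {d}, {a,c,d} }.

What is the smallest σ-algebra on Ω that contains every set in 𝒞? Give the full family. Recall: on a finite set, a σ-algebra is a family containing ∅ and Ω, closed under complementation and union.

σ(𝒞) (8 sets): { {}, {b}, {d}, {a,c}, {b,d}, {a,b,c}, {a,c,d}, Ω }

Check:
Seed the family with 𝒞 together with ∅ and Ω: { {}, {b}, {d}, {a,c,d}, Ω }.
Round 1: +2 →
  {b,d}  = {d} ∪ {b}
  {a,b,c}  = {d}ᶜ
  |family| = 7
Round 2: 1 new —
  {a,c}  = {b,d}ᶜ
  |family| = 8
Round 3 adds nothing — fixpoint reached.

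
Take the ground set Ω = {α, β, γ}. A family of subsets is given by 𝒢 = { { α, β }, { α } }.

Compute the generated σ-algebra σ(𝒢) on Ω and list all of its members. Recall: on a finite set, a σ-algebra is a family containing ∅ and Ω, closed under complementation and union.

|σ(𝒢)| = 8.  σ(𝒢) = { {  }, { α }, { β }, { γ }, { α, β }, { α, γ }, { β, γ }, Ω }

Derivation:
Take S₀ = 𝒢 ∪ {∅, Ω} = { {  }, { α }, { α, β }, Ω }.
Iteration 1: +2 →
  { γ }  = ᶜ of { α, β }
  { β, γ }  = ᶜ of { α }
Iteration 2. New:
  { α, γ }  = { γ } ∪ { α }
Iteration 3. New:
  { β }  = ᶜ of { α, γ }
Iteration 4: no new sets; the family is a σ-algebra.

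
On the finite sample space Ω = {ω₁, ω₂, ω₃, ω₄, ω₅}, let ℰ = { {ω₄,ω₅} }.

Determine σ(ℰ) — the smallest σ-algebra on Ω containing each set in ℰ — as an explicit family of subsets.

|σ(ℰ)| = 4.  σ(ℰ) = { {}, {ω₄,ω₅}, {ω₁,ω₂,ω₃}, Ω }

Derivation:
Begin from { {}, {ω₄,ω₅}, Ω } (that is, ℰ plus ∅ and Ω).
Pass 1 adds 1:
  {ω₁,ω₂,ω₃}  = Ω∖{ω₄,ω₅}
  |family| = 4
After Pass 2 the family is unchanged; done.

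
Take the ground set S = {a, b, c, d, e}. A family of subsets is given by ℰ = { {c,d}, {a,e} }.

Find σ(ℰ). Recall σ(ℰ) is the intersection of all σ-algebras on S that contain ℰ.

Seed the family with ℰ together with ∅ and S: { {}, {a,e}, {c,d}, S }.
Iteration 1. New:
  {a,b,e}  = S∖{c,d}
  {b,c,d}  = S∖{a,e}
  {a,c,d,e}  = {c,d} ∪ {a,e}
  (now 7)
Iteration 2 adds 1:
  {b}  = S∖{a,c,d,e}
  (now 8)
Iteration 3: already closed under ᶜ and ∪.

|σ(ℰ)| = 8.  σ(ℰ) = { {}, {b}, {a,e}, {c,d}, {a,b,e}, {b,c,d}, {a,c,d,e}, S }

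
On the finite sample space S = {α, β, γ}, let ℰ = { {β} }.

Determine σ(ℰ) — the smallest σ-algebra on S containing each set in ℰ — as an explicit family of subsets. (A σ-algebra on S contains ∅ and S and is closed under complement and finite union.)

σ(ℰ) (4 sets): { {}, {β}, {α,γ}, S }

Trace:
Take S₀ = ℰ ∪ {∅, S} = { {}, {β}, S }.
Iteration 1. New:
  {α,γ}  = S∖{β}
  |family| = 4
Iteration 2 adds nothing — fixpoint reached.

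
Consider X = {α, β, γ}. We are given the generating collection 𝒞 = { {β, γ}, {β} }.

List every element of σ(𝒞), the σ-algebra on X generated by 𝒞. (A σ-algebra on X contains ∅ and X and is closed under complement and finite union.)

σ(𝒞) = { {}, {α}, {β}, {γ}, {α, β}, {α, γ}, {β, γ}, X }

Derivation:
Start: 𝒞 ∪ {∅, X} = { {}, {β}, {β, γ}, X }.
Pass 1. New:
  {α}  = {β, γ}ᶜ
  {α, γ}  = {β}ᶜ
  |family| = 6
Pass 2: +1 →
  {α, β}  = {β} ∪ {α}
  |family| = 7
Pass 3 (1 new):
  {γ}  = {α, β}ᶜ
  |family| = 8
After Pass 4 the family is unchanged; done.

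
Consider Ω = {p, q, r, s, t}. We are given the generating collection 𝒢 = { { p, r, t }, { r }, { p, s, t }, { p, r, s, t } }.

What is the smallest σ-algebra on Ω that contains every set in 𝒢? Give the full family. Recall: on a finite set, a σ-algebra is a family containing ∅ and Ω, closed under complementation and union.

σ(𝒢) = { {}, { q }, { r }, { s }, { p, t }, { q, r }, { q, s }, { r, s }, { p, q, t }, { p, r, t }, { p, s, t }, { q, r, s }, { p, q, r, t }, { p, q, s, t }, { p, r, s, t }, Ω }

Check:
Begin from { {}, { r }, { p, r, t }, { p, s, t }, { p, r, s, t }, Ω } (that is, 𝒢 plus ∅ and Ω).
Round 1. New:
  { q }  = complement { p, r, s, t }
  { q, r }  = complement { p, s, t }
  { q, s }  = complement { p, r, t }
  { p, q, s, t }  = complement { r }
Round 2. New:
  { q, r, s }  = { r } ∪ { q, s }
  { p, q, r, t }  = { p, r, t } ∪ { q }
Round 3 (2 new):
  { s }  = complement { p, q, r, t }
  { p, t }  = complement { q, r, s }
Round 4. New:
  { r, s }  = { r } ∪ { s }
  { p, q, t }  = { p, t } ∪ { q }
After Round 5 the family is unchanged; done.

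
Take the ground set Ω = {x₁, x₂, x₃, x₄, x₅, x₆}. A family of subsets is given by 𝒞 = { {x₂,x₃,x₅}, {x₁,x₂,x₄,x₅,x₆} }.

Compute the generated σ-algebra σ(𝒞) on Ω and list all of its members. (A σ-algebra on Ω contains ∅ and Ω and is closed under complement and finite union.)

|σ(𝒞)| = 8.  σ(𝒞) = { {}, {x₃}, {x₂,x₅}, {x₁,x₄,x₆}, {x₂,x₃,x₅}, {x₁,x₃,x₄,x₆}, {x₁,x₂,x₄,x₅,x₆}, Ω }

Check:
Begin from { {}, {x₂,x₃,x₅}, {x₁,x₂,x₄,x₅,x₆}, Ω } (that is, 𝒞 plus ∅ and Ω).
Round 1. New:
  {x₃}  = {x₁,x₂,x₄,x₅,x₆}ᶜ
  {x₁,x₄,x₆}  = {x₂,x₃,x₅}ᶜ
  (now 6)
Round 2 (1 new):
  {x₁,x₃,x₄,x₆}  = {x₃} ∪ {x₁,x₄,x₆}
  (now 7)
Round 3: 1 new —
  {x₂,x₅}  = {x₁,x₃,x₄,x₆}ᶜ
  (now 8)
Round 4 adds nothing — fixpoint reached.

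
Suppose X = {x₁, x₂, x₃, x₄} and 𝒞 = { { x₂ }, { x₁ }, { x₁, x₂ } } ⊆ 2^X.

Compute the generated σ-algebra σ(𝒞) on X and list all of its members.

Start: 𝒞 ∪ {∅, X} = { ∅, { x₁ }, { x₂ }, { x₁, x₂ }, X }.
Iteration 1. New:
  { x₃, x₄ }  = X∖{ x₁, x₂ }
  { x₁, x₃, x₄ }  = X∖{ x₂ }
  { x₂, x₃, x₄ }  = X∖{ x₁ }
Iteration 2: stable.

σ(𝒞) = { ∅, { x₁ }, { x₂ }, { x₁, x₂ }, { x₃, x₄ }, { x₁, x₃, x₄ }, { x₂, x₃, x₄ }, X }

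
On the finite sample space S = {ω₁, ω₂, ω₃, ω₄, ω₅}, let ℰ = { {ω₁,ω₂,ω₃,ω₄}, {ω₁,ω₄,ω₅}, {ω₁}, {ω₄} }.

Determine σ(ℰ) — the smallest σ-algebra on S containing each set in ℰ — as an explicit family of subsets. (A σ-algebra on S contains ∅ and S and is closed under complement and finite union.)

σ(ℰ) = { {}, {ω₁}, {ω₄}, {ω₅}, {ω₁,ω₄}, {ω₁,ω₅}, {ω₂,ω₃}, {ω₄,ω₅}, {ω₁,ω₂,ω₃}, {ω₁,ω₄,ω₅}, {ω₂,ω₃,ω₄}, {ω₂,ω₃,ω₅}, {ω₁,ω₂,ω₃,ω₄}, {ω₁,ω₂,ω₃,ω₅}, {ω₂,ω₃,ω₄,ω₅}, S }

Derivation:
Start: ℰ ∪ {∅, S} = { {}, {ω₁}, {ω₄}, {ω₁,ω₄,ω₅}, {ω₁,ω₂,ω₃,ω₄}, S }.
Round 1 adds 5:
  {ω₅}  = ᶜ of {ω₁,ω₂,ω₃,ω₄}
  {ω₁,ω₄}  = {ω₄} ∪ {ω₁}
  {ω₂,ω₃}  = ᶜ of {ω₁,ω₄,ω₅}
  {ω₁,ω₂,ω₃,ω₅}  = ᶜ of {ω₄}
  {ω₂,ω₃,ω₄,ω₅}  = ᶜ of {ω₁}
  (now 11)
Round 2: 5 new —
  {ω₁,ω₅}  = {ω₅} ∪ {ω₁}
  {ω₄,ω₅}  = {ω₅} ∪ {ω₄}
  {ω₁,ω₂,ω₃}  = {ω₂,ω₃} ∪ {ω₁}
  {ω₂,ω₃,ω₄}  = {ω₂,ω₃} ∪ {ω₄}
  {ω₂,ω₃,ω₅}  = ᶜ of {ω₁,ω₄}
  (now 16)
Round 3: no new sets; the family is a σ-algebra.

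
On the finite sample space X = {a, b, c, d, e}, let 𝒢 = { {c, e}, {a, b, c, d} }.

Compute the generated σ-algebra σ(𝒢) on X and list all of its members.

σ(𝒢) = { {}, {c}, {e}, {c, e}, {a, b, d}, {a, b, c, d}, {a, b, d, e}, X }

Derivation:
Seed the family with 𝒢 together with ∅ and X: { {}, {c, e}, {a, b, c, d}, X }.
Iteration 1: +2 →
  {e}  = X∖{a, b, c, d}
  {a, b, d}  = X∖{c, e}
  [6 total]
Iteration 2: 1 new —
  {a, b, d, e}  = {a, b, d} ∪ {e}
  [7 total]
Iteration 3: 1 new —
  {c}  = X∖{a, b, d, e}
  [8 total]
After Iteration 4 the family is unchanged; done.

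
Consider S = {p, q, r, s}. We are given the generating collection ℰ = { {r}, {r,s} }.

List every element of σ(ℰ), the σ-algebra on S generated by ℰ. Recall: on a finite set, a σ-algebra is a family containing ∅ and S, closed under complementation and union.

Begin from { {}, {r}, {r,s}, S } (that is, ℰ plus ∅ and S).
Pass 1 adds 2:
  {p,q}  = ᶜ of {r,s}
  {p,q,s}  = ᶜ of {r}
  (now 6)
Pass 2 adds 1:
  {p,q,r}  = {r} ∪ {p,q}
  (now 7)
Pass 3: 1 new —
  {s}  = ᶜ of {p,q,r}
  (now 8)
Pass 4: already closed under ᶜ and ∪.

Therefore σ(ℰ) = { {}, {r}, {s}, {p,q}, {r,s}, {p,q,r}, {p,q,s}, S } (|σ(ℰ)| = 8).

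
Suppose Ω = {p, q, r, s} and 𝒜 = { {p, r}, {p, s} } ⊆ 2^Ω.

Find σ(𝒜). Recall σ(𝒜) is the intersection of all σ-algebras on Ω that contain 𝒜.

Start: 𝒜 ∪ {∅, Ω} = { {}, {p, r}, {p, s}, Ω }.
Pass 1. New:
  {q, r}  = complement {p, s}
  {q, s}  = complement {p, r}
  {p, r, s}  = {p, r} ∪ {p, s}
Pass 2: 4 new —
  {q}  = complement {p, r, s}
  {p, q, r}  = {q, r} ∪ {p, r}
  {p, q, s}  = {p, s} ∪ {q, s}
  {q, r, s}  = {q, r} ∪ {q, s}
Pass 3 adds 3:
  {p}  = complement {q, r, s}
  {r}  = complement {p, q, s}
  {s}  = complement {p, q, r}
Pass 4 (2 new):
  {p, q}  = {q} ∪ {p}
  {r, s}  = {r} ∪ {s}
Pass 5 adds nothing — fixpoint reached.

Hence σ(𝒜) has 16 members: { {}, {p}, {q}, {r}, {s}, {p, q}, {p, r}, {p, s}, {q, r}, {q, s}, {r, s}, {p, q, r}, {p, q, s}, {p, r, s}, {q, r, s}, Ω }.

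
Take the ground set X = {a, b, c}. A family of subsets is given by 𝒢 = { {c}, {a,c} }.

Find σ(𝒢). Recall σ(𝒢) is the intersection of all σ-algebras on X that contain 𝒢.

Answer: σ(𝒢) = { ∅, {a}, {b}, {c}, {a,b}, {a,c}, {b,c}, X }

Trace:
Take S₀ = 𝒢 ∪ {∅, X} = { ∅, {c}, {a,c}, X }.
Iteration 1: +2 →
  {b}  = {a,c}ᶜ
  {a,b}  = {c}ᶜ
  |family| = 6
Iteration 2. New:
  {b,c}  = {c} ∪ {b}
  |family| = 7
Iteration 3. New:
  {a}  = {b,c}ᶜ
  |family| = 8
Iteration 4 adds nothing — fixpoint reached.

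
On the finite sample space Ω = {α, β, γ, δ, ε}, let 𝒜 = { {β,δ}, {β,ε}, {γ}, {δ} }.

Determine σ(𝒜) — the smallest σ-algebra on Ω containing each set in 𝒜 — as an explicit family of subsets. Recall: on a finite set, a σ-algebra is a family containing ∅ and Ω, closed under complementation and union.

Begin from { {}, {γ}, {δ}, {β,δ}, {β,ε}, Ω } (that is, 𝒜 plus ∅ and Ω).
Round 1: 8 new —
  {γ,δ}  = {γ} ∪ {δ}
  {α,γ,δ}  = {β,ε}ᶜ
  {α,γ,ε}  = {β,δ}ᶜ
  {β,γ,δ}  = {γ} ∪ {β,δ}
  {β,γ,ε}  = {γ} ∪ {β,ε}
  {β,δ,ε}  = {β,ε} ∪ {δ}
  {α,β,γ,ε}  = {δ}ᶜ
  {α,β,δ,ε}  = {γ}ᶜ
  |family| = 14
Round 2: 7 new —
  {α,γ}  = {β,δ,ε}ᶜ
  {α,δ}  = {β,γ,ε}ᶜ
  {α,ε}  = {β,γ,δ}ᶜ
  {α,β,ε}  = {γ,δ}ᶜ
  {α,β,γ,δ}  = {β,γ,δ} ∪ {α,γ,δ}
  {α,γ,δ,ε}  = {γ,δ} ∪ {α,γ,ε}
  {β,γ,δ,ε}  = {β,ε} ∪ {γ,δ}
  |family| = 21
Round 3 (5 new):
  {α}  = {β,γ,δ,ε}ᶜ
  {β}  = {α,γ,δ,ε}ᶜ
  {ε}  = {α,β,γ,δ}ᶜ
  {α,β,δ}  = {α,δ} ∪ {β,δ}
  {α,δ,ε}  = {α,δ} ∪ {α,ε}
  |family| = 26
Round 4 (6 new):
  {α,β}  = {β} ∪ {α}
  {β,γ}  = {α,δ,ε}ᶜ
  {γ,ε}  = {α,β,δ}ᶜ
  {δ,ε}  = {ε} ∪ {δ}
  {α,β,γ}  = {β} ∪ {α,γ}
  {γ,δ,ε}  = {γ,δ} ∪ {ε}
  |family| = 32
Round 5: no new sets; the family is a σ-algebra.

|σ(𝒜)| = 32.  σ(𝒜) = { {}, {α}, {β}, {γ}, {δ}, {ε}, {α,β}, {α,γ}, {α,δ}, {α,ε}, {β,γ}, {β,δ}, {β,ε}, {γ,δ}, {γ,ε}, {δ,ε}, {α,β,γ}, {α,β,δ}, {α,β,ε}, {α,γ,δ}, {α,γ,ε}, {α,δ,ε}, {β,γ,δ}, {β,γ,ε}, {β,δ,ε}, {γ,δ,ε}, {α,β,γ,δ}, {α,β,γ,ε}, {α,β,δ,ε}, {α,γ,δ,ε}, {β,γ,δ,ε}, Ω }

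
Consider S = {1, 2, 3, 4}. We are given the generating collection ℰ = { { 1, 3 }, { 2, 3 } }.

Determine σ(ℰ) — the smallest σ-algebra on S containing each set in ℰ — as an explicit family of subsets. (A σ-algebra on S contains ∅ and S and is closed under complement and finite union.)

Begin from { {}, { 1, 3 }, { 2, 3 }, S } (that is, ℰ plus ∅ and S).
Round 1 (3 new):
  { 1, 4 }  = { 2, 3 }ᶜ
  { 2, 4 }  = { 1, 3 }ᶜ
  { 1, 2, 3 }  = { 1, 3 } ∪ { 2, 3 }
  (now 7)
Round 2 (4 new):
  { 4 }  = { 1, 2, 3 }ᶜ
  { 1, 2, 4 }  = { 1, 4 } ∪ { 2, 4 }
  { 1, 3, 4 }  = { 1, 4 } ∪ { 1, 3 }
  { 2, 3, 4 }  = { 2, 3 } ∪ { 2, 4 }
  (now 11)
Round 3 adds 3:
  { 1 }  = { 2, 3, 4 }ᶜ
  { 2 }  = { 1, 3, 4 }ᶜ
  { 3 }  = { 1, 2, 4 }ᶜ
  (now 14)
Round 4 (2 new):
  { 1, 2 }  = { 2 } ∪ { 1 }
  { 3, 4 }  = { 3 } ∪ { 4 }
  (now 16)
After Round 5 the family is unchanged; done.

σ(ℰ) = { {}, { 1 }, { 2 }, { 3 }, { 4 }, { 1, 2 }, { 1, 3 }, { 1, 4 }, { 2, 3 }, { 2, 4 }, { 3, 4 }, { 1, 2, 3 }, { 1, 2, 4 }, { 1, 3, 4 }, { 2, 3, 4 }, S }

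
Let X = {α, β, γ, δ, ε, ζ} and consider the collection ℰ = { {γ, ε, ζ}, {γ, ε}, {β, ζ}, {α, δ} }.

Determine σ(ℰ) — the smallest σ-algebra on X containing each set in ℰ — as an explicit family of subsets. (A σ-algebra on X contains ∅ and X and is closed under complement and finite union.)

Take S₀ = ℰ ∪ {∅, X} = { {}, {α, δ}, {β, ζ}, {γ, ε}, {γ, ε, ζ}, X }.
Pass 1. New:
  {α, β, δ}  = ᶜ of {γ, ε, ζ}
  {α, β, δ, ζ}  = ᶜ of {γ, ε}
  {α, γ, δ, ε}  = ᶜ of {β, ζ}
  {β, γ, ε, ζ}  = ᶜ of {α, δ}
  {α, γ, δ, ε, ζ}  = {α, δ} ∪ {γ, ε, ζ}
  — 11 sets.
Pass 2: +2 →
  {β}  = ᶜ of {α, γ, δ, ε, ζ}
  {α, β, γ, δ, ε}  = {α, β, δ} ∪ {α, γ, δ, ε}
  — 13 sets.
Pass 3: 2 new —
  {ζ}  = ᶜ of {α, β, γ, δ, ε}
  {β, γ, ε}  = {γ, ε} ∪ {β}
  — 15 sets.
Pass 4 adds 1:
  {α, δ, ζ}  = ᶜ of {β, γ, ε}
  — 16 sets.
Pass 5 adds nothing — fixpoint reached.

Hence σ(ℰ) has 16 members: { {}, {β}, {ζ}, {α, δ}, {β, ζ}, {γ, ε}, {α, β, δ}, {α, δ, ζ}, {β, γ, ε}, {γ, ε, ζ}, {α, β, δ, ζ}, {α, γ, δ, ε}, {β, γ, ε, ζ}, {α, β, γ, δ, ε}, {α, γ, δ, ε, ζ}, X }.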